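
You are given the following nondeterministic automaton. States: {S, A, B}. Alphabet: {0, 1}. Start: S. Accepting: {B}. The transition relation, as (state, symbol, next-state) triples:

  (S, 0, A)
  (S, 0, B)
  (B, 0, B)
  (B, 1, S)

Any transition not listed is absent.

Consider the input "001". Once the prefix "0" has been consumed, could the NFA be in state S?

No

Start in {S}.
Read '0': {S} → {A, B}.
State S is not in {A, B}.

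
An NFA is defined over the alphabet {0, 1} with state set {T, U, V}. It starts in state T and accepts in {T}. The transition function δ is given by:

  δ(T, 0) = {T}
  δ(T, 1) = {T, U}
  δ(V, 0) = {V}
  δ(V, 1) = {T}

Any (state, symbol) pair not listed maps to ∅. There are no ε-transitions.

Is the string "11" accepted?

Start in {T}.
Read '1': T→{T, U}; now {T, U}.
Read '1': T→{T, U}, U→∅; now {T, U}.
The final set {T, U} contains the accepting state T.

Yes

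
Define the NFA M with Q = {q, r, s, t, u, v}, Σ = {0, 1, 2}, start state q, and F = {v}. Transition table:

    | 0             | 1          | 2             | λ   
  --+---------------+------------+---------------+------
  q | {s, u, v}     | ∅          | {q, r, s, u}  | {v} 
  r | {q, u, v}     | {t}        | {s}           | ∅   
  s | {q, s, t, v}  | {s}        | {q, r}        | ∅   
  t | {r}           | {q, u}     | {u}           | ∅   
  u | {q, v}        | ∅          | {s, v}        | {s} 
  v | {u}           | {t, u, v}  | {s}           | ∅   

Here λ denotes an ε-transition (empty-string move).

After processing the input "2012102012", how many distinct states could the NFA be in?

Start: ε-closure({q}) = {q, v}.
Read '2': {q, v} → {q, r, s, u, v}.
Read '0': {q, r, s, u, v} → {q, s, t, u, v}.
Read '1': {q, s, t, u, v} → {q, s, t, u, v}.
Read '2': {q, s, t, u, v} → {q, r, s, u, v}.
Read '1': {q, r, s, u, v} → {s, t, u, v}.
Read '0': {s, t, u, v} → {q, r, s, t, u, v}.
Read '2': {q, r, s, t, u, v} → {q, r, s, u, v}.
Read '0': {q, r, s, u, v} → {q, s, t, u, v}.
Read '1': {q, s, t, u, v} → {q, s, t, u, v}.
Read '2': {q, s, t, u, v} → {q, r, s, u, v}.
That set has 5 states.

5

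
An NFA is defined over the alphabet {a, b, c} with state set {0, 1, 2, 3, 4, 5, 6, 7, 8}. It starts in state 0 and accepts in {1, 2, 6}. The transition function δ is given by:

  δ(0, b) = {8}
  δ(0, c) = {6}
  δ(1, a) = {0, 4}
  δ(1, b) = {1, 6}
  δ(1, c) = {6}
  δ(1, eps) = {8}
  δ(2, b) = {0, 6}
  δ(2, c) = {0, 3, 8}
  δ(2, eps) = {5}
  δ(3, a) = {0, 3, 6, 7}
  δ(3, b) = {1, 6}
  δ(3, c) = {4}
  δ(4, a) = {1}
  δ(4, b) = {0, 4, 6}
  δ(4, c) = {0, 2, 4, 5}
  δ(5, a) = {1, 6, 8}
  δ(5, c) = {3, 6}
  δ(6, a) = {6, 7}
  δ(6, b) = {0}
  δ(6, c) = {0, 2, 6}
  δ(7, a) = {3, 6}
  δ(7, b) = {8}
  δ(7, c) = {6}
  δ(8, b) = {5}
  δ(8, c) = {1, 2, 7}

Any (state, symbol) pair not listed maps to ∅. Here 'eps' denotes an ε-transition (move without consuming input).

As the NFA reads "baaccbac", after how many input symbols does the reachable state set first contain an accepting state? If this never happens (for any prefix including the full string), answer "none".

none

Start in {0}.
Read 'b': {0} → {8}.
Read 'a': {8} → ∅.
The set is empty and remains empty for the remaining 6 symbols.
No reachable set along the way intersects F.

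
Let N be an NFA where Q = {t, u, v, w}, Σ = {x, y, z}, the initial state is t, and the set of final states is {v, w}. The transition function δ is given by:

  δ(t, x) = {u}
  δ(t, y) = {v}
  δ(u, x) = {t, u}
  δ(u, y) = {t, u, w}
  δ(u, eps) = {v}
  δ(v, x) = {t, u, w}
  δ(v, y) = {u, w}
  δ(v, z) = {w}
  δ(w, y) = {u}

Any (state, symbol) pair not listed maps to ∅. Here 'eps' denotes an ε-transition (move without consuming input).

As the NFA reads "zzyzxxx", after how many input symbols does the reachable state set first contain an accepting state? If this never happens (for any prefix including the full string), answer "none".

none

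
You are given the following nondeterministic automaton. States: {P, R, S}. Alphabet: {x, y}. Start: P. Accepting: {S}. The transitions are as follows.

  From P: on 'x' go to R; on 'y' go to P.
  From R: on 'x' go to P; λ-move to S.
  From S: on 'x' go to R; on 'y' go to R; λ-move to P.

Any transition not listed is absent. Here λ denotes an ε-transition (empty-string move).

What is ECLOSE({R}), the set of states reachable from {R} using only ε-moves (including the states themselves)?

{P, R, S}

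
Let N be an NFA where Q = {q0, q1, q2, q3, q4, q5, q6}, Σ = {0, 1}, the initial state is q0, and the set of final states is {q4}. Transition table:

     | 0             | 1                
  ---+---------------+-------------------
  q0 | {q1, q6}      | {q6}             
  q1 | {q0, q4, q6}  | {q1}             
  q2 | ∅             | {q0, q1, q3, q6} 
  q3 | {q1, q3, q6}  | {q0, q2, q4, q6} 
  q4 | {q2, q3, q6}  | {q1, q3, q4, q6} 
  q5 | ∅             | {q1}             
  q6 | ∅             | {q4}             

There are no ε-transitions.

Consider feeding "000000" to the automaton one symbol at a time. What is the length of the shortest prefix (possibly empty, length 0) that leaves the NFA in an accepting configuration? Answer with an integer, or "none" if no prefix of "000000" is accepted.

2

Start in {q0}.
Read '0': {q0} → {q1, q6}.
Read '0': {q1, q6} → {q0, q4, q6}.
None of the earlier sets intersect F, but {q0, q4, q6} does.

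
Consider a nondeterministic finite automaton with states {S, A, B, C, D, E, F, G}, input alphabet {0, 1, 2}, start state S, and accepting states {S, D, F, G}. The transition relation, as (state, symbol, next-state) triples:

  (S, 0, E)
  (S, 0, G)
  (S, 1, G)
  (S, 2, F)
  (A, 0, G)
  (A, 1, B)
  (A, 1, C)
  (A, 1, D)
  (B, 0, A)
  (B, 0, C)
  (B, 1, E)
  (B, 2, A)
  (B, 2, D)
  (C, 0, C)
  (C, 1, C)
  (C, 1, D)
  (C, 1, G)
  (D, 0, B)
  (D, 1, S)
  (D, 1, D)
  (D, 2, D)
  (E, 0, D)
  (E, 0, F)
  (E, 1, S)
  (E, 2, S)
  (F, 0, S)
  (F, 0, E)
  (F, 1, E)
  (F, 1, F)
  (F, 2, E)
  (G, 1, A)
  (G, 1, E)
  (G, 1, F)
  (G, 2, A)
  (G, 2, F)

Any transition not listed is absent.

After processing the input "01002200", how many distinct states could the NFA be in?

8

Start in {S}.
Read '0': S→{E, G}; now {E, G}.
Read '1': E→{S}, G→{A, E, F}; now {S, A, E, F}.
Read '0': S→{E, G}, A→{G}, E→{D, F}, F→{S, E}; now {S, D, E, F, G}.
Read '0': S→{E, G}, D→{B}, E→{D, F}, F→{S, E}, G→∅; now {S, B, D, E, F, G}.
Read '2': S→{F}, B→{A, D}, D→{D}, E→{S}, F→{E}, G→{A, F}; now {S, A, D, E, F}.
Read '2': S→{F}, A→∅, D→{D}, E→{S}, F→{E}; now {S, D, E, F}.
Read '0': S→{E, G}, D→{B}, E→{D, F}, F→{S, E}; now {S, B, D, E, F, G}.
Read '0': S→{E, G}, B→{A, C}, D→{B}, E→{D, F}, F→{S, E}, G→∅; now {S, A, B, C, D, E, F, G}.
That set has 8 states.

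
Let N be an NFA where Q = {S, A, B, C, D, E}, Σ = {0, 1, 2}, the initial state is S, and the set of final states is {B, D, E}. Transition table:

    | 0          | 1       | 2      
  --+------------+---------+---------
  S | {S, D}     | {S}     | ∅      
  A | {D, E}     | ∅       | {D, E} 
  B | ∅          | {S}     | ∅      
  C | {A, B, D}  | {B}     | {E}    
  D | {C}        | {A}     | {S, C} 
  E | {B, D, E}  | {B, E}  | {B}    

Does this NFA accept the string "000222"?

Yes

Start in {S}.
Read '0': {S} → {S, D}.
Read '0': {S, D} → {S, C, D}.
Read '0': {S, C, D} → {S, A, B, C, D}.
Read '2': {S, A, B, C, D} → {S, C, D, E}.
Read '2': {S, C, D, E} → {S, B, C, E}.
Read '2': {S, B, C, E} → {B, E}.
The final set {B, E} contains the accepting states B, E.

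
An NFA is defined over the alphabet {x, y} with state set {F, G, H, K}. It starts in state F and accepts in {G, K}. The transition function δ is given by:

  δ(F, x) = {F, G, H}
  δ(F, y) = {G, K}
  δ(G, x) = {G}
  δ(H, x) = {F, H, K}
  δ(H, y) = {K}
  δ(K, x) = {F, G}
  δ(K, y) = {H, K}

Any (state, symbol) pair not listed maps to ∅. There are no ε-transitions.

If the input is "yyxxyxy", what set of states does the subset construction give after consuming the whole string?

{G, H, K}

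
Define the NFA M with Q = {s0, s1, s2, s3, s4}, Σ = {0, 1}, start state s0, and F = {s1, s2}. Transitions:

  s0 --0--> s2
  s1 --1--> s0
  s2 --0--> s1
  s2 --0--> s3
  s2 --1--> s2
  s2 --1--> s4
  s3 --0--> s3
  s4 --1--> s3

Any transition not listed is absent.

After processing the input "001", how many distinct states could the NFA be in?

1

Start in {s0}.
Read '0': {s0} → {s2}.
Read '0': {s2} → {s1, s3}.
Read '1': {s1, s3} → {s0}.
That set has 1 state.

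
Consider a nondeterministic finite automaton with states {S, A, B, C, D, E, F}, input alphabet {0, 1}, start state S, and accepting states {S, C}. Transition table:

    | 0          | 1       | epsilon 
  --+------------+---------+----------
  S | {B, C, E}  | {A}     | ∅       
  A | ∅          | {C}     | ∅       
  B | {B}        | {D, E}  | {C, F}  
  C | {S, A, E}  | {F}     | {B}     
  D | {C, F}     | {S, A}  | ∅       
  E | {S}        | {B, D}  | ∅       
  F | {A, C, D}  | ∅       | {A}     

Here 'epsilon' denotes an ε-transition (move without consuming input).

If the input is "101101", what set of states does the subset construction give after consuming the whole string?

Start in {S}.
Read '1': S→{A}; now {A}.
Read '0': A→∅; now ∅.
The set is empty and remains empty for the remaining 4 symbols.

∅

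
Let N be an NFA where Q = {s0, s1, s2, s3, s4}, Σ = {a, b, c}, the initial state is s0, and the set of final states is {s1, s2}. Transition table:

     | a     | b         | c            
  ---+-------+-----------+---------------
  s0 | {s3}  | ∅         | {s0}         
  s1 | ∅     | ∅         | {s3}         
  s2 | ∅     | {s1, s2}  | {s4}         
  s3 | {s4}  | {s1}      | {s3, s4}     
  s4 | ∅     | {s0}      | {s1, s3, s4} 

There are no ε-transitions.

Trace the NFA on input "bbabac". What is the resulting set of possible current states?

∅

Start in {s0}.
Read 'b': {s0} → ∅.
The set is empty and remains empty for the remaining 5 symbols.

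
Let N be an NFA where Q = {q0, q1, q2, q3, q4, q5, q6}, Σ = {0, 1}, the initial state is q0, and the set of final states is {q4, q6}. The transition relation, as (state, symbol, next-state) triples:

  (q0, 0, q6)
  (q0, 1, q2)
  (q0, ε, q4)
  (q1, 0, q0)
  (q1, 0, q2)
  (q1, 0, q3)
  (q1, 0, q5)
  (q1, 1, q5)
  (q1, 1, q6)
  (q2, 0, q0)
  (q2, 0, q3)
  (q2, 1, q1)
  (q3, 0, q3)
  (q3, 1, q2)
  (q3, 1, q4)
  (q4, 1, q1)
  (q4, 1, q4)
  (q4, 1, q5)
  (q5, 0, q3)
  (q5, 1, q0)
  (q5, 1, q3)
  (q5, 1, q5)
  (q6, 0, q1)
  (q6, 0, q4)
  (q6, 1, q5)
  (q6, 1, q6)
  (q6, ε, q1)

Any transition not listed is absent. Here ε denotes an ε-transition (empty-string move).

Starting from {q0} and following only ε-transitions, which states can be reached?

Begin with {q0}.
ε-move q0 → q4; add q4.

{q0, q4}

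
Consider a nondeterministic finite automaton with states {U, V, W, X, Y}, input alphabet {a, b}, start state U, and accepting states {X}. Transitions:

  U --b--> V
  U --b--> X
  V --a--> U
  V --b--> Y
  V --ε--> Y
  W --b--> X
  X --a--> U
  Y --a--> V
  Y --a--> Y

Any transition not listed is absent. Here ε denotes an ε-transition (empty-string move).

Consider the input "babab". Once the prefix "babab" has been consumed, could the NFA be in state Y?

Yes

Start in {U}.
Read 'b': {U} → {V, X, Y}.
Read 'a': {V, X, Y} → {U, V, Y}.
Read 'b': {U, V, Y} → {V, X, Y}.
Read 'a': {V, X, Y} → {U, V, Y}.
Read 'b': {U, V, Y} → {V, X, Y}.
State Y is in {V, X, Y}.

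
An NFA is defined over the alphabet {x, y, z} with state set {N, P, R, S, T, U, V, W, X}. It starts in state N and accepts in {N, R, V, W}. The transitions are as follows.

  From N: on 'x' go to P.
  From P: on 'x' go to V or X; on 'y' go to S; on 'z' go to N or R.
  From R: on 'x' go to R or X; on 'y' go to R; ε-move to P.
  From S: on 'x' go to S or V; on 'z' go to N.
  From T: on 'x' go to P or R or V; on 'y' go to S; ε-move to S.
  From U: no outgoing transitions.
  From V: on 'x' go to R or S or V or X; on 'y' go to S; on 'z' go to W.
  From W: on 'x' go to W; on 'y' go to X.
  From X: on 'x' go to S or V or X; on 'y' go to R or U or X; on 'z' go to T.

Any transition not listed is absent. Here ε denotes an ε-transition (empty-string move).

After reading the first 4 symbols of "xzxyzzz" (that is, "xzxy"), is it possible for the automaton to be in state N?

No

Start in {N}.
Read 'x': N→{P}; now {P}.
Read 'z': P→{N, R}; union {N, R}; ε-closure = {N, P, R}.
Read 'x': N→{P}, P→{V, X}, R→{R, X}; now {P, R, V, X}.
Read 'y': P→{S}, R→{R}, V→{S}, X→{R, U, X}; union {R, S, U, X}; ε-closure = {P, R, S, U, X}.
State N is not in {P, R, S, U, X}.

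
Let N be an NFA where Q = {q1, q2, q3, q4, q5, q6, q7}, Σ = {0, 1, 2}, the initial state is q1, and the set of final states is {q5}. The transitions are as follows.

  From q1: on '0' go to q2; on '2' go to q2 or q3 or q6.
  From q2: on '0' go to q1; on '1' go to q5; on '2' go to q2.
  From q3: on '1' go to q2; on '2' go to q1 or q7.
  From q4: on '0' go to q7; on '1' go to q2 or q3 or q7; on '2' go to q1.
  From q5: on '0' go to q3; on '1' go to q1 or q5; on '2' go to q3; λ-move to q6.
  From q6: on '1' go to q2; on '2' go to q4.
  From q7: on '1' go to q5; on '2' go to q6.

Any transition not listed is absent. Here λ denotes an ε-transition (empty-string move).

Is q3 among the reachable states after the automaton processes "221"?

Yes

Start in {q1}.
Read '2': q1→{q2, q3, q6}; now {q2, q3, q6}.
Read '2': q2→{q2}, q3→{q1, q7}, q6→{q4}; now {q1, q2, q4, q7}.
Read '1': q1→∅, q2→{q5}, q4→{q2, q3, q7}, q7→{q5}; union {q2, q3, q5, q7}; ε-closure = {q2, q3, q5, q6, q7}.
State q3 is in {q2, q3, q5, q6, q7}.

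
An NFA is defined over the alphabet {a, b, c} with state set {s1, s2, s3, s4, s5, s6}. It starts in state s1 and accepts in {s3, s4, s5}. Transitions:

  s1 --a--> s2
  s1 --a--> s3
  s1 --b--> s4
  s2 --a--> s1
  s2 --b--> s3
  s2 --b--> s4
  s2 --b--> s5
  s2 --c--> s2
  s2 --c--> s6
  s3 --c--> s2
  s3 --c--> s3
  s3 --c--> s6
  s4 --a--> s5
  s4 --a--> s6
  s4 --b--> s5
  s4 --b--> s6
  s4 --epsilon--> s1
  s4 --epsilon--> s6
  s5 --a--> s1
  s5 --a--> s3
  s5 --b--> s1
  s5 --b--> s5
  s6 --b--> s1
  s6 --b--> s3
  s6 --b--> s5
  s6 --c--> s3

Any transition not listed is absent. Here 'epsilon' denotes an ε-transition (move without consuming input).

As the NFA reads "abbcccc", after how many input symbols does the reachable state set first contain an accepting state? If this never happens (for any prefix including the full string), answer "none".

Start in {s1}.
Read 'a': s1→{s2, s3}; now {s2, s3}.
None of the earlier sets intersect F, but {s2, s3} does.

1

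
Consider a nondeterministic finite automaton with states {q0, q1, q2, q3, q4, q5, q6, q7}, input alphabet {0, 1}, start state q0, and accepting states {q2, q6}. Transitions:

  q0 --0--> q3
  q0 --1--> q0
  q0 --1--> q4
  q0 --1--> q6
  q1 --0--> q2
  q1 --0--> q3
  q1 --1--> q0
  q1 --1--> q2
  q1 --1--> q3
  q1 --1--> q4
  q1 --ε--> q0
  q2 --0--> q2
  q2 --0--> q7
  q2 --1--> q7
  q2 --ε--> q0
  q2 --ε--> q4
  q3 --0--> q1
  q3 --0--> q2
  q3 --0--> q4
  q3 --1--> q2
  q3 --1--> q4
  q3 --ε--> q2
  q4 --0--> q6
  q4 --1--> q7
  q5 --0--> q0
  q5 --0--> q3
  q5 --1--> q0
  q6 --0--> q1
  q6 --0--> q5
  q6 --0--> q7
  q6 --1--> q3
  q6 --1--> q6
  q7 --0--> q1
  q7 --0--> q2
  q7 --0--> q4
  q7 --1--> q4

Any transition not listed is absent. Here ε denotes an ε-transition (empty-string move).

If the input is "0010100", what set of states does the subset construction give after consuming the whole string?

{q0, q1, q2, q3, q4, q5, q6, q7}

Start in {q0}.
Read '0': q0→{q3}; union {q3}; ε-closure = {q0, q2, q3, q4}.
Read '0': q0→{q3}, q2→{q2, q7}, q3→{q1, q2, q4}, q4→{q6}; union {q1, q2, q3, q4, q6, q7}; ε-closure = {q0, q1, q2, q3, q4, q6, q7}.
Read '1': q0→{q0, q4, q6}, q1→{q0, q2, q3, q4}, q2→{q7}, q3→{q2, q4}, q4→{q7}, q6→{q3, q6}, q7→{q4}; now {q0, q2, q3, q4, q6, q7}.
Read '0': q0→{q3}, q2→{q2, q7}, q3→{q1, q2, q4}, q4→{q6}, q6→{q1, q5, q7}, q7→{q1, q2, q4}; union {q1, q2, q3, q4, q5, q6, q7}; ε-closure = {q0, q1, q2, q3, q4, q5, q6, q7}.
Read '1': q0→{q0, q4, q6}, q1→{q0, q2, q3, q4}, q2→{q7}, q3→{q2, q4}, q4→{q7}, q5→{q0}, q6→{q3, q6}, q7→{q4}; now {q0, q2, q3, q4, q6, q7}.
Read '0': q0→{q3}, q2→{q2, q7}, q3→{q1, q2, q4}, q4→{q6}, q6→{q1, q5, q7}, q7→{q1, q2, q4}; union {q1, q2, q3, q4, q5, q6, q7}; ε-closure = {q0, q1, q2, q3, q4, q5, q6, q7}.
Read '0': q0→{q3}, q1→{q2, q3}, q2→{q2, q7}, q3→{q1, q2, q4}, q4→{q6}, q5→{q0, q3}, q6→{q1, q5, q7}, q7→{q1, q2, q4}; now {q0, q1, q2, q3, q4, q5, q6, q7}.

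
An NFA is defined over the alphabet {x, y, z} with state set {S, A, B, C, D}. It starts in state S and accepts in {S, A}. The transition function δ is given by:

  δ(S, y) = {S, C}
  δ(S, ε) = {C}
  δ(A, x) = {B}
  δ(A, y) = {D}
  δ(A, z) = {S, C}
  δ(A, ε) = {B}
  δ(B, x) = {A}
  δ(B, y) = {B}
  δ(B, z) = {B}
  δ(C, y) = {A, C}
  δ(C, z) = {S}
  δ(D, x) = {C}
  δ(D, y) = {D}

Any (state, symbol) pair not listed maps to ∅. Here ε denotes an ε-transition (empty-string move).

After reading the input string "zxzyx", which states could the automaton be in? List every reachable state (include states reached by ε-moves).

Start: ε-closure({S}) = {S, C}.
Read 'z': S→∅, C→{S}; union {S}; ε-closure = {S, C}.
Read 'x': S→∅, C→∅; now ∅.
The set is empty and remains empty for the remaining 3 symbols.

∅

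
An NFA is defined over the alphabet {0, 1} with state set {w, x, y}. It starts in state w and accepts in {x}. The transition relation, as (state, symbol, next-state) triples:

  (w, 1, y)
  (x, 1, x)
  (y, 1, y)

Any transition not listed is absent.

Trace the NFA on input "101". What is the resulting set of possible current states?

Start in {w}.
Read '1': w→{y}; now {y}.
Read '0': y→∅; now ∅.
The set is empty and remains empty for the remaining 1 symbol.

∅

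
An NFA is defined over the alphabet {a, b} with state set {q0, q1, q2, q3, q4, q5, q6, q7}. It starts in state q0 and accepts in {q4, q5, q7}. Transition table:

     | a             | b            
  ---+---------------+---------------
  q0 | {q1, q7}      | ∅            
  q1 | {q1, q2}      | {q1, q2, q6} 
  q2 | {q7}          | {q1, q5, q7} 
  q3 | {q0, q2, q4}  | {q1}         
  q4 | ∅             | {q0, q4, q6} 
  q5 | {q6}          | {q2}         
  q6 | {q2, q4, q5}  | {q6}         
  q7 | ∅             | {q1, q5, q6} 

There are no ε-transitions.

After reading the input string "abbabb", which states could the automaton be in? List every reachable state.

{q0, q1, q2, q4, q5, q6, q7}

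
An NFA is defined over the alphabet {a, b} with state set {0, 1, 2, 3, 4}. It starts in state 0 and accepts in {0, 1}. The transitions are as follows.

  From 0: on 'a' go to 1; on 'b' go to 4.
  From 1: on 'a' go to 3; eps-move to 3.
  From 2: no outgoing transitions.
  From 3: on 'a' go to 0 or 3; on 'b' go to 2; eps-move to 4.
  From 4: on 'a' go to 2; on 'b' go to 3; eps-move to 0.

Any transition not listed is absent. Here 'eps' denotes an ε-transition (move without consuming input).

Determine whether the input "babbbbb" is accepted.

Start in {0}.
Read 'b': 0→{4}; union {4}; ε-closure = {0, 4}.
Read 'a': 0→{1}, 4→{2}; union {1, 2}; ε-closure = {0, 1, 2, 3, 4}.
Read 'b': 0→{4}, 1→∅, 2→∅, 3→{2}, 4→{3}; union {2, 3, 4}; ε-closure = {0, 2, 3, 4}.
Read 'b': 0→{4}, 2→∅, 3→{2}, 4→{3}; union {2, 3, 4}; ε-closure = {0, 2, 3, 4}.
Read 'b': 0→{4}, 2→∅, 3→{2}, 4→{3}; union {2, 3, 4}; ε-closure = {0, 2, 3, 4}.
Read 'b': 0→{4}, 2→∅, 3→{2}, 4→{3}; union {2, 3, 4}; ε-closure = {0, 2, 3, 4}.
Read 'b': 0→{4}, 2→∅, 3→{2}, 4→{3}; union {2, 3, 4}; ε-closure = {0, 2, 3, 4}.
The final set {0, 2, 3, 4} contains the accepting state 0.

Yes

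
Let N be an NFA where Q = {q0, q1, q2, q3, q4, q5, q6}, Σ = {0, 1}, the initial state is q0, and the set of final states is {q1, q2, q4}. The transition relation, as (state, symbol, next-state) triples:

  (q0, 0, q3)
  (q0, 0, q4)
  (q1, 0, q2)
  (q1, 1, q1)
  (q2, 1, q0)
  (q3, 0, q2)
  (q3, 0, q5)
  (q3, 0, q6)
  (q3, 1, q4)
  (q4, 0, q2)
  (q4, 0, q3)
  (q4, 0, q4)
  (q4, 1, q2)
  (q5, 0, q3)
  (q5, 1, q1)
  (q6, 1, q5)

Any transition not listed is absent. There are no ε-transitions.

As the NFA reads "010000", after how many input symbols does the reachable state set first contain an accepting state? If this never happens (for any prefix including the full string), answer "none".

1

Start in {q0}.
Read '0': {q0} → {q3, q4}.
None of the earlier sets intersect F, but {q3, q4} does.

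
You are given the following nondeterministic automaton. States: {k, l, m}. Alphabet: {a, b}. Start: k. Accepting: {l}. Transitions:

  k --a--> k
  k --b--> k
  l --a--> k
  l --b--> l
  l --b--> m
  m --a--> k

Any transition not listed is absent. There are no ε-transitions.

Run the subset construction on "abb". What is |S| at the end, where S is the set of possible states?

Start in {k}.
Read 'a': k→{k}; now {k}.
Read 'b': k→{k}; now {k}.
Read 'b': k→{k}; now {k}.
That set has 1 state.

1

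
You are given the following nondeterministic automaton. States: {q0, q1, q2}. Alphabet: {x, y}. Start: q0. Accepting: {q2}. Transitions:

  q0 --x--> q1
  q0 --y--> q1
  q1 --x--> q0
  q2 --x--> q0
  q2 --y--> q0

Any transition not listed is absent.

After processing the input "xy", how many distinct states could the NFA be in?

0

Start in {q0}.
Read 'x': q0→{q1}; now {q1}.
Read 'y': q1→∅; now ∅.
That set has 0 states.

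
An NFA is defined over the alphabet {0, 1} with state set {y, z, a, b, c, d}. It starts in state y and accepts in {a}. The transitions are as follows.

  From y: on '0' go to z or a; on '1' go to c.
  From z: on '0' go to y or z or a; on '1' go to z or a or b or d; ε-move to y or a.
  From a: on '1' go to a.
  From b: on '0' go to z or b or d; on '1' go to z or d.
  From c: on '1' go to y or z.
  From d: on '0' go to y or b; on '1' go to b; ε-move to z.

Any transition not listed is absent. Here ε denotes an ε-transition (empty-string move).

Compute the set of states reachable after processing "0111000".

{y, z, a, b, d}

Start in {y}.
Read '0': {y} → {y, z, a}.
Read '1': {y, z, a} → {y, z, a, b, c, d}.
Read '1': {y, z, a, b, c, d} → {y, z, a, b, c, d}.
Read '1': {y, z, a, b, c, d} → {y, z, a, b, c, d}.
Read '0': {y, z, a, b, c, d} → {y, z, a, b, d}.
Read '0': {y, z, a, b, d} → {y, z, a, b, d}.
Read '0': {y, z, a, b, d} → {y, z, a, b, d}.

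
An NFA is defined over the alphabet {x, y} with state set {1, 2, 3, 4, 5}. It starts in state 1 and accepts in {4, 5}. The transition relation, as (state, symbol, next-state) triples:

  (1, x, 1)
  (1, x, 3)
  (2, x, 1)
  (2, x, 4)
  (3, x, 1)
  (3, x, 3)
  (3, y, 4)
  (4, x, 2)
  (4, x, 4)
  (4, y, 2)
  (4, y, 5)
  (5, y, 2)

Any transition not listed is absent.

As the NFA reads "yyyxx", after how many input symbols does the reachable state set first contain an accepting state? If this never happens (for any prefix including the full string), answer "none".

none

Start in {1}.
Read 'y': {1} → ∅.
The set is empty and remains empty for the remaining 4 symbols.
No reachable set along the way intersects F.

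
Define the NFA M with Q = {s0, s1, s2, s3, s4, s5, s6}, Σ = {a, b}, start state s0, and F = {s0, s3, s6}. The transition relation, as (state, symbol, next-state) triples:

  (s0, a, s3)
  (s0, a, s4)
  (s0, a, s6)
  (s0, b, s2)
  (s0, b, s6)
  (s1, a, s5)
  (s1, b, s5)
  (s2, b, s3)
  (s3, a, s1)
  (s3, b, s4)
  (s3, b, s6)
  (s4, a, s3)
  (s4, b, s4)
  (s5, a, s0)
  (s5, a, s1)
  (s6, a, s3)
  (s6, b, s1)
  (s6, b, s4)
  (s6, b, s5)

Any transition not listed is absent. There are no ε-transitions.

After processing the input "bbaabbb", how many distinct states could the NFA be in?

Start in {s0}.
Read 'b': s0→{s2, s6}; now {s2, s6}.
Read 'b': s2→{s3}, s6→{s1, s4, s5}; now {s1, s3, s4, s5}.
Read 'a': s1→{s5}, s3→{s1}, s4→{s3}, s5→{s0, s1}; now {s0, s1, s3, s5}.
Read 'a': s0→{s3, s4, s6}, s1→{s5}, s3→{s1}, s5→{s0, s1}; now {s0, s1, s3, s4, s5, s6}.
Read 'b': s0→{s2, s6}, s1→{s5}, s3→{s4, s6}, s4→{s4}, s5→∅, s6→{s1, s4, s5}; now {s1, s2, s4, s5, s6}.
Read 'b': s1→{s5}, s2→{s3}, s4→{s4}, s5→∅, s6→{s1, s4, s5}; now {s1, s3, s4, s5}.
Read 'b': s1→{s5}, s3→{s4, s6}, s4→{s4}, s5→∅; now {s4, s5, s6}.
That set has 3 states.

3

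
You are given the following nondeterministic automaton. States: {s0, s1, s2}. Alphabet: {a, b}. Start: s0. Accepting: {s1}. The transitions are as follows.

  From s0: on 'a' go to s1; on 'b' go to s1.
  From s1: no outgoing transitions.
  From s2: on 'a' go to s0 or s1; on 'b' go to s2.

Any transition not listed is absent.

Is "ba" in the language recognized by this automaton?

Start in {s0}.
Read 'b': s0→{s1}; now {s1}.
Read 'a': s1→∅; now ∅.
The final set ∅ contains no accepting state.

No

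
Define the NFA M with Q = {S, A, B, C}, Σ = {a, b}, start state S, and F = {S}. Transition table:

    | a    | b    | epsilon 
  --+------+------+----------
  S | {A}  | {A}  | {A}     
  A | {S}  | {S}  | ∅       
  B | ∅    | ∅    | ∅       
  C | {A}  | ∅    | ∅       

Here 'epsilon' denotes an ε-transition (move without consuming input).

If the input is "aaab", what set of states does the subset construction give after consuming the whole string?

{S, A}

Start: ε-closure({S}) = {S, A}.
Read 'a': {S, A} → {S, A}.
Read 'a': {S, A} → {S, A}.
Read 'a': {S, A} → {S, A}.
Read 'b': {S, A} → {S, A}.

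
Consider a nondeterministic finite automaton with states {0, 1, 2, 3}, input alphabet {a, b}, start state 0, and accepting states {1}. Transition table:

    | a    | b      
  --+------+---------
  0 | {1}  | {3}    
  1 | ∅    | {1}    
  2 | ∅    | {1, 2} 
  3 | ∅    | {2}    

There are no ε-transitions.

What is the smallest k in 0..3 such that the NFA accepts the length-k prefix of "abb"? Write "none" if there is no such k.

1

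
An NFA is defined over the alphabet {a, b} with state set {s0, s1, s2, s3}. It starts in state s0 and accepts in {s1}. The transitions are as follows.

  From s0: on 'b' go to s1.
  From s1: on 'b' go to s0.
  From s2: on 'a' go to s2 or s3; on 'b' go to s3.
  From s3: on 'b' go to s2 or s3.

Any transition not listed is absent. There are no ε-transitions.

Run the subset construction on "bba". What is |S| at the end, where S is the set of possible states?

Start in {s0}.
Read 'b': {s0} → {s1}.
Read 'b': {s1} → {s0}.
Read 'a': {s0} → ∅.
That set has 0 states.

0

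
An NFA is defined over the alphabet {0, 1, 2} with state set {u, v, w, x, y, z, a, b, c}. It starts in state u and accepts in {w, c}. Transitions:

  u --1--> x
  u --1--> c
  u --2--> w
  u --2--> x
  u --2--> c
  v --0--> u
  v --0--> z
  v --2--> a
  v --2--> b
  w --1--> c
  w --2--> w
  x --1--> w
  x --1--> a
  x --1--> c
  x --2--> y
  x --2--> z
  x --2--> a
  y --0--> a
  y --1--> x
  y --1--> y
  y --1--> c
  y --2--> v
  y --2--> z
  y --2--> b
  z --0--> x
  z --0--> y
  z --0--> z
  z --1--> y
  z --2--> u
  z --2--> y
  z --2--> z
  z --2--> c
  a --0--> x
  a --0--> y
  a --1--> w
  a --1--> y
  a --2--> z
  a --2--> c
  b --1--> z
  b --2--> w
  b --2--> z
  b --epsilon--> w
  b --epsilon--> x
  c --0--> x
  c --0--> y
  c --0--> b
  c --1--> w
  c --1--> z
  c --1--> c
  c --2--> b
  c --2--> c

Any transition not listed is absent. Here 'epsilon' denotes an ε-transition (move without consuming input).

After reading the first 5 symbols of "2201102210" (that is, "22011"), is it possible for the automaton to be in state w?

Yes

Start in {u}.
Read '2': u→{w, x, c}; now {w, x, c}.
Read '2': w→{w}, x→{y, z, a}, c→{b, c}; union {w, y, z, a, b, c}; ε-closure = {w, x, y, z, a, b, c}.
Read '0': w→∅, x→∅, y→{a}, z→{x, y, z}, a→{x, y}, b→∅, c→{x, y, b}; union {x, y, z, a, b}; ε-closure = {w, x, y, z, a, b}.
Read '1': w→{c}, x→{w, a, c}, y→{x, y, c}, z→{y}, a→{w, y}, b→{z}; now {w, x, y, z, a, c}.
Read '1': w→{c}, x→{w, a, c}, y→{x, y, c}, z→{y}, a→{w, y}, c→{w, z, c}; now {w, x, y, z, a, c}.
State w is in {w, x, y, z, a, c}.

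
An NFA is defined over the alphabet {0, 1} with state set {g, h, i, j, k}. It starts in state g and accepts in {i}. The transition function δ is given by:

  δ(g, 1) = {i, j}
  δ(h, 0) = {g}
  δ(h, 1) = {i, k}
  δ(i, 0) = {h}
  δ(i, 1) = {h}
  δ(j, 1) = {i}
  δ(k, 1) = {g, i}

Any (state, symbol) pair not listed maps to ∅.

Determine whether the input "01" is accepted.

Start in {g}.
Read '0': g→∅; now ∅.
The set is empty and remains empty for the remaining 1 symbol.
The final set ∅ contains no accepting state.

No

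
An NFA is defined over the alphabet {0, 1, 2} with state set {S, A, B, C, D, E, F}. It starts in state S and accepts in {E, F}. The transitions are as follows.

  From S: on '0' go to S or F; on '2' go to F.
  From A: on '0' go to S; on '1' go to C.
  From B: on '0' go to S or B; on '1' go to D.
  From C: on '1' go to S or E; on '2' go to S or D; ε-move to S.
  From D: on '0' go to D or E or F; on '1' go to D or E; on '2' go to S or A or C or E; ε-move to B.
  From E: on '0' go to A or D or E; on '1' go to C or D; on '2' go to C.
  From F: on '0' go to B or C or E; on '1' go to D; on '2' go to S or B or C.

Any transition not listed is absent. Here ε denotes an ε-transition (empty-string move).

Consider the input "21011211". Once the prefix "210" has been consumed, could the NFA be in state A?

Start in {S}.
Read '2': S→{F}; now {F}.
Read '1': F→{D}; union {D}; ε-closure = {B, D}.
Read '0': B→{S, B}, D→{D, E, F}; now {S, B, D, E, F}.
State A is not in {S, B, D, E, F}.

No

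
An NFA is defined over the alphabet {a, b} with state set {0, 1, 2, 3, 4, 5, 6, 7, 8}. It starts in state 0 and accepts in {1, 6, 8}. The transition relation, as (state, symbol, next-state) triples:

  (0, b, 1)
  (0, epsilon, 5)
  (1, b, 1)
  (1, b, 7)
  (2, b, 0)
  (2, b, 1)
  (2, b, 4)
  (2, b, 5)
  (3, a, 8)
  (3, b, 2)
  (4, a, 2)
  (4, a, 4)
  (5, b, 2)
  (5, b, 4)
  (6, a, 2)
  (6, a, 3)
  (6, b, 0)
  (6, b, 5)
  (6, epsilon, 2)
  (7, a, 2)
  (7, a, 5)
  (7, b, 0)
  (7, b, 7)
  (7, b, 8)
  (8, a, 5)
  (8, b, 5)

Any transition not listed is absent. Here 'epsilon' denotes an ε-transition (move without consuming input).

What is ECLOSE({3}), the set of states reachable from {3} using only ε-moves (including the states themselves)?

Begin with {3}.
No ε-moves leave this set, so the closure equals the set itself.

{3}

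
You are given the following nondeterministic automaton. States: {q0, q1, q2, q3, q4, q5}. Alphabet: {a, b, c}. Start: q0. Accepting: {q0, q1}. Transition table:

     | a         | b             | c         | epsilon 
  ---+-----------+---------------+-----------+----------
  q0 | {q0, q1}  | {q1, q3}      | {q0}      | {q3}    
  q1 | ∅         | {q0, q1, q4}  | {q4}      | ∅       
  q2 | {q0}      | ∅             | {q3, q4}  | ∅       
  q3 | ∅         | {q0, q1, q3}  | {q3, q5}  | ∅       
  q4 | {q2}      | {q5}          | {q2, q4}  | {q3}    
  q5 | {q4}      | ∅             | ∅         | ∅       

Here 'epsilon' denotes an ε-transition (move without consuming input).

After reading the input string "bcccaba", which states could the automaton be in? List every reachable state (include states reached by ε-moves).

Start: ε-closure({q0}) = {q0, q3}.
Read 'b': {q0, q3} → {q0, q1, q3}.
Read 'c': {q0, q1, q3} → {q0, q3, q4, q5}.
Read 'c': {q0, q3, q4, q5} → {q0, q2, q3, q4, q5}.
Read 'c': {q0, q2, q3, q4, q5} → {q0, q2, q3, q4, q5}.
Read 'a': {q0, q2, q3, q4, q5} → {q0, q1, q2, q3, q4}.
Read 'b': {q0, q1, q2, q3, q4} → {q0, q1, q3, q4, q5}.
Read 'a': {q0, q1, q3, q4, q5} → {q0, q1, q2, q3, q4}.

{q0, q1, q2, q3, q4}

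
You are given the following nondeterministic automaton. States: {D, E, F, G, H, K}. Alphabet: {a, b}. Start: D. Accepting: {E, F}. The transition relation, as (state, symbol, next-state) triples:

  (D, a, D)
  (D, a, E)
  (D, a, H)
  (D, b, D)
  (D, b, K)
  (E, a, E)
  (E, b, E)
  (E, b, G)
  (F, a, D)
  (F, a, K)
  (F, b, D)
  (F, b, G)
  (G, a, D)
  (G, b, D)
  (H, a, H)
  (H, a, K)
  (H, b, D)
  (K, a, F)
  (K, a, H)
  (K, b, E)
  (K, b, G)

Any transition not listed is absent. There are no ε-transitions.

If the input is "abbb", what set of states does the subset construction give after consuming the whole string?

Start in {D}.
Read 'a': {D} → {D, E, H}.
Read 'b': {D, E, H} → {D, E, G, K}.
Read 'b': {D, E, G, K} → {D, E, G, K}.
Read 'b': {D, E, G, K} → {D, E, G, K}.

{D, E, G, K}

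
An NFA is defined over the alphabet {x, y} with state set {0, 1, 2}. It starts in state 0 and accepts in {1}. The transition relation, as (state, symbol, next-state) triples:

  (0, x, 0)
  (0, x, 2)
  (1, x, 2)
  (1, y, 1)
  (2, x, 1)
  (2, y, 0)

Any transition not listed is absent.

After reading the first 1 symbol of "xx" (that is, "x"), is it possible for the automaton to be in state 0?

Start in {0}.
Read 'x': 0→{0, 2}; now {0, 2}.
State 0 is in {0, 2}.

Yes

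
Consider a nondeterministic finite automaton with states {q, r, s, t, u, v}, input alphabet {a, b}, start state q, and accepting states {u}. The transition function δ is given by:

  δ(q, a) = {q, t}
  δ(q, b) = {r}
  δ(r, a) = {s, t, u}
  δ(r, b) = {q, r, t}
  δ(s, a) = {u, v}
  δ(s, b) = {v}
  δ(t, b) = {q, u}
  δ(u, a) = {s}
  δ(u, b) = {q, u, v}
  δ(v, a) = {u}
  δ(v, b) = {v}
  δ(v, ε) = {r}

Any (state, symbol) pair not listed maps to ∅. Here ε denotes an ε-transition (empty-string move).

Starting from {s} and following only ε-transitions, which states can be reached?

Begin with {s}.
No ε-moves leave this set, so the closure equals the set itself.

{s}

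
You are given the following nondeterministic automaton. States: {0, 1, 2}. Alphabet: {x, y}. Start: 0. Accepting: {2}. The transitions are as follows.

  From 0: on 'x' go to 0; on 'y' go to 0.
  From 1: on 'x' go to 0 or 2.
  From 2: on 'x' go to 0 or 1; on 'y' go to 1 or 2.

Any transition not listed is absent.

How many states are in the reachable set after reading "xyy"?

1

Start in {0}.
Read 'x': {0} → {0}.
Read 'y': {0} → {0}.
Read 'y': {0} → {0}.
That set has 1 state.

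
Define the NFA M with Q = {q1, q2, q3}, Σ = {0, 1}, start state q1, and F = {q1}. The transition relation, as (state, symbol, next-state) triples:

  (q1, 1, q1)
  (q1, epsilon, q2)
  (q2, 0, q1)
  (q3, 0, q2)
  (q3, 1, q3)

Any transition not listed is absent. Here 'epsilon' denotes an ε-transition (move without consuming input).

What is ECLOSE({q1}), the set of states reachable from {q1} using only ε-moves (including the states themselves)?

{q1, q2}

Begin with {q1}.
ε-move q1 → q2; add q2.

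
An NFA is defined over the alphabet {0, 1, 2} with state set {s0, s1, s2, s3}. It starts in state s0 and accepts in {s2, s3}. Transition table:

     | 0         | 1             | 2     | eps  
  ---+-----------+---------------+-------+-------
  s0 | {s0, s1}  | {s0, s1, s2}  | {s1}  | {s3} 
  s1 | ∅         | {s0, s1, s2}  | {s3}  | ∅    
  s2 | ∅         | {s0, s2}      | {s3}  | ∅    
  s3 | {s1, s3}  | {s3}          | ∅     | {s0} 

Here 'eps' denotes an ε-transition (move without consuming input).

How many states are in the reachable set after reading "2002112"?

Start: ε-closure({s0}) = {s0, s3}.
Read '2': s0→{s1}, s3→∅; now {s1}.
Read '0': s1→∅; now ∅.
The set is empty and remains empty for the remaining 5 symbols.
That set has 0 states.

0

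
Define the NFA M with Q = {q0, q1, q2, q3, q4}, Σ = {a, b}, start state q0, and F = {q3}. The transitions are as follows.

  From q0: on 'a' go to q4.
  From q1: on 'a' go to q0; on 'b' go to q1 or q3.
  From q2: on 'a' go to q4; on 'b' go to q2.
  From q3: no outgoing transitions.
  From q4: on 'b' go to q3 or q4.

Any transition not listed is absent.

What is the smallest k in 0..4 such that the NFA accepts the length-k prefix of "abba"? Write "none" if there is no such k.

Start in {q0}.
Read 'a': {q0} → {q4}.
Read 'b': {q4} → {q3, q4}.
None of the earlier sets intersect F, but {q3, q4} does.

2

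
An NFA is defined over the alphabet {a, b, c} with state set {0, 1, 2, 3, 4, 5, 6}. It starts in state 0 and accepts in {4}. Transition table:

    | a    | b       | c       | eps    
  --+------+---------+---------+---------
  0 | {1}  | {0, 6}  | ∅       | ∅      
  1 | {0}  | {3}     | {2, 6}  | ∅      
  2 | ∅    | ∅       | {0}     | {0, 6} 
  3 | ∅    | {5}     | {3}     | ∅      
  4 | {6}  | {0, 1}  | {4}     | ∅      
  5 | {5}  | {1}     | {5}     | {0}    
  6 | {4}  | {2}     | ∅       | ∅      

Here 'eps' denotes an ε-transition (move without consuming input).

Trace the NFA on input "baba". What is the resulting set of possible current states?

{0, 1}

Start in {0}.
Read 'b': 0→{0, 6}; now {0, 6}.
Read 'a': 0→{1}, 6→{4}; now {1, 4}.
Read 'b': 1→{3}, 4→{0, 1}; now {0, 1, 3}.
Read 'a': 0→{1}, 1→{0}, 3→∅; now {0, 1}.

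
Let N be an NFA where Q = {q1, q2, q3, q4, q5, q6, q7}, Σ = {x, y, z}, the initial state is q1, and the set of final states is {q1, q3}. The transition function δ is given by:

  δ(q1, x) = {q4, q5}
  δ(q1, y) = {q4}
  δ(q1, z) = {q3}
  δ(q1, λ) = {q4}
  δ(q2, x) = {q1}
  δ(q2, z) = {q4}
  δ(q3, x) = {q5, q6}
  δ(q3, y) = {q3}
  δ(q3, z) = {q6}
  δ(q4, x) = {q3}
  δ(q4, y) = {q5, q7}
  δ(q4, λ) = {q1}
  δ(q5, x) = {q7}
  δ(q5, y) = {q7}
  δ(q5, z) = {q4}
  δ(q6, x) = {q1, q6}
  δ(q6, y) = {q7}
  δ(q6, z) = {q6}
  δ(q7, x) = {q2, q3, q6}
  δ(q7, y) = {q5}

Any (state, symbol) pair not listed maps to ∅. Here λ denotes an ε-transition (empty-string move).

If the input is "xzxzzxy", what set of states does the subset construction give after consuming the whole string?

{q1, q4, q5, q7}

Start: ε-closure({q1}) = {q1, q4}.
Read 'x': {q1, q4} → {q1, q3, q4, q5}.
Read 'z': {q1, q3, q4, q5} → {q1, q3, q4, q6}.
Read 'x': {q1, q3, q4, q6} → {q1, q3, q4, q5, q6}.
Read 'z': {q1, q3, q4, q5, q6} → {q1, q3, q4, q6}.
Read 'z': {q1, q3, q4, q6} → {q3, q6}.
Read 'x': {q3, q6} → {q1, q4, q5, q6}.
Read 'y': {q1, q4, q5, q6} → {q1, q4, q5, q7}.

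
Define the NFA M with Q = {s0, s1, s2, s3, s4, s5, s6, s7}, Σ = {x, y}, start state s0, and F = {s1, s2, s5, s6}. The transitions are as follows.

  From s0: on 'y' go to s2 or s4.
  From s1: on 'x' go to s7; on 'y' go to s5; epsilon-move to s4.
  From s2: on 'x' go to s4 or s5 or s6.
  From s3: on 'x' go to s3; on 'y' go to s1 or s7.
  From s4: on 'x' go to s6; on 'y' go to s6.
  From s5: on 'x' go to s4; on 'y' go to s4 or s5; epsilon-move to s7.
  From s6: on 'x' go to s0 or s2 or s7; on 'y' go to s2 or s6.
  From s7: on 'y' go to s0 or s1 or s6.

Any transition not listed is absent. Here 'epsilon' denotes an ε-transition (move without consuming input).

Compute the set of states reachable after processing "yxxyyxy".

{s0, s1, s2, s4, s5, s6, s7}

Start in {s0}.
Read 'y': s0→{s2, s4}; now {s2, s4}.
Read 'x': s2→{s4, s5, s6}, s4→{s6}; union {s4, s5, s6}; ε-closure = {s4, s5, s6, s7}.
Read 'x': s4→{s6}, s5→{s4}, s6→{s0, s2, s7}, s7→∅; now {s0, s2, s4, s6, s7}.
Read 'y': s0→{s2, s4}, s2→∅, s4→{s6}, s6→{s2, s6}, s7→{s0, s1, s6}; now {s0, s1, s2, s4, s6}.
Read 'y': s0→{s2, s4}, s1→{s5}, s2→∅, s4→{s6}, s6→{s2, s6}; union {s2, s4, s5, s6}; ε-closure = {s2, s4, s5, s6, s7}.
Read 'x': s2→{s4, s5, s6}, s4→{s6}, s5→{s4}, s6→{s0, s2, s7}, s7→∅; now {s0, s2, s4, s5, s6, s7}.
Read 'y': s0→{s2, s4}, s2→∅, s4→{s6}, s5→{s4, s5}, s6→{s2, s6}, s7→{s0, s1, s6}; union {s0, s1, s2, s4, s5, s6}; ε-closure = {s0, s1, s2, s4, s5, s6, s7}.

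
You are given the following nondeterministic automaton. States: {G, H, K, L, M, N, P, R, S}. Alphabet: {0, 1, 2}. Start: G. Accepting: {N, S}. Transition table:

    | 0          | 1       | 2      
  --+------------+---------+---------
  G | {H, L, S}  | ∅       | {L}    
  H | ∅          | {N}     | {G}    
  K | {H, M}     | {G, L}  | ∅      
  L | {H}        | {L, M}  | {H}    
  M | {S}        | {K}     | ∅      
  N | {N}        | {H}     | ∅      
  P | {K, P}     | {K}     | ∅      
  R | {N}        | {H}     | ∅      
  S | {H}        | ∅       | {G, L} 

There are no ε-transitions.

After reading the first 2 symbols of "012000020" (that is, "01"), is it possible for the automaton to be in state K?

No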